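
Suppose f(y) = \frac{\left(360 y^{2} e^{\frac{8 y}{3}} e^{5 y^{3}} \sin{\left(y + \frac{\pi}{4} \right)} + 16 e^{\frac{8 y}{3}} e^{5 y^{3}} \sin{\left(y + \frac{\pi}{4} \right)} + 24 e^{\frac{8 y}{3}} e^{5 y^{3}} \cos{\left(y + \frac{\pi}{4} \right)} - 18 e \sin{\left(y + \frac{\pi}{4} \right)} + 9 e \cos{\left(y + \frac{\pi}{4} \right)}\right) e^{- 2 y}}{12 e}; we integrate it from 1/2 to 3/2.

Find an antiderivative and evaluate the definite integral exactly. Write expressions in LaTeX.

Antiderivative: F(y) = \left(2 e^{5 y^{3} + \frac{2 y}{3} - 1} + \frac{3 e^{- 2 y}}{4}\right) \sin{\left(y + \frac{\pi}{4} \right)}; value = - \frac{2 \sin{\left(\frac{1}{2} + \frac{\pi}{4} \right)}}{e^{\frac{1}{24}}} - \frac{3 \sin{\left(\frac{1}{2} + \frac{\pi}{4} \right)}}{4 e} + \frac{3 \sin{\left(\frac{\pi}{4} + \frac{3}{2} \right)}}{4 e^{3}} + 2 e^{\frac{135}{8}} \sin{\left(\frac{\pi}{4} + \frac{3}{2} \right)}

f has the shape u'v + uv' for u = 2 e^{5 y^{3} + \frac{2 y}{3} - 1} + \frac{3 e^{- 2 y}}{4} and v = \sin{\left(y + \frac{\pi}{4} \right)} — it is the derivative of the product u*v.
F(y) = \left(2 e^{5 y^{3} + \frac{2 y}{3} - 1} + \frac{3 e^{- 2 y}}{4}\right) \sin{\left(y + \frac{\pi}{4} \right)} is an antiderivative of f.
Check: d/dy[\left(2 e^{5 y^{3} + \frac{2 y}{3} - 1} + \frac{3 e^{- 2 y}}{4}\right) \sin{\left(y + \frac{\pi}{4} \right)}] = \frac{\left(\frac{360 y^{2} e^{\frac{8 y}{3}} e^{5 y^{3}} \sin{\left(y + \frac{\pi}{4} \right)}}{e} + \frac{16 e^{\frac{8 y}{3}} e^{5 y^{3}} \sin{\left(y + \frac{\pi}{4} \right)}}{e} + \frac{24 e^{\frac{8 y}{3}} e^{5 y^{3}} \cos{\left(y + \frac{\pi}{4} \right)}}{e} - 18 \sin{\left(y + \frac{\pi}{4} \right)} + 9 \cos{\left(y + \frac{\pi}{4} \right)}\right) e^{- 2 y}}{12}, which equals f(y).
F(3/2) = \frac{3 \sin{\left(\frac{\pi}{4} + \frac{3}{2} \right)}}{4 e^{3}} + 2 e^{\frac{135}{8}} \sin{\left(\frac{\pi}{4} + \frac{3}{2} \right)}; F(1/2) = \frac{3 \sin{\left(\frac{1}{2} + \frac{\pi}{4} \right)}}{4 e} + \frac{2 \sin{\left(\frac{1}{2} + \frac{\pi}{4} \right)}}{e^{\frac{1}{24}}}.
Integral = F(3/2) - F(1/2) = - \frac{2 \sin{\left(\frac{1}{2} + \frac{\pi}{4} \right)}}{e^{\frac{1}{24}}} - \frac{3 \sin{\left(\frac{1}{2} + \frac{\pi}{4} \right)}}{4 e} + \frac{3 \sin{\left(\frac{\pi}{4} + \frac{3}{2} \right)}}{4 e^{3}} + 2 e^{\frac{135}{8}} \sin{\left(\frac{\pi}{4} + \frac{3}{2} \right)}.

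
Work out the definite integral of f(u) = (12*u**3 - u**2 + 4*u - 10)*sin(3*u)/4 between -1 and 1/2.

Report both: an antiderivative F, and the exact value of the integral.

Recover f(u) by differentiating a candidate F(u); any mismatch rules it out.
F(u) = -u**3*cos(3*u) + u**2*sin(3*u) + u**2*cos(3*u)/12 - u*sin(3*u)/18 + u*cos(3*u)/3 - sin(3*u)/9 + 22*cos(3*u)/27 is an antiderivative of f.
Check: d/du[-u**3*cos(3*u) + u**2*sin(3*u) + u**2*cos(3*u)/12 - u*sin(3*u)/18 + u*cos(3*u)/3 - sin(3*u)/9 + 22*cos(3*u)/27] = 3*u**3*sin(3*u) - u**2*sin(3*u)/4 + u*sin(3*u) - 5*sin(3*u)/2, which equals f(u).
F(1/2) = 379*cos(3/2)/432 + sin(3/2)/9; F(-1) = 169*cos(3)/108 - 17*sin(3)/18.
Integral = F(1/2) - F(-1) = 379*cos(3/2)/432 + sin(3/2)/9 + 17*sin(3)/18 - 169*cos(3)/108.

Antiderivative: F(u) = -u**3*cos(3*u) + u**2*sin(3*u) + u**2*cos(3*u)/12 - u*sin(3*u)/18 + u*cos(3*u)/3 - sin(3*u)/9 + 22*cos(3*u)/27; value = 379*cos(3/2)/432 + sin(3/2)/9 + 17*sin(3)/18 - 169*cos(3)/108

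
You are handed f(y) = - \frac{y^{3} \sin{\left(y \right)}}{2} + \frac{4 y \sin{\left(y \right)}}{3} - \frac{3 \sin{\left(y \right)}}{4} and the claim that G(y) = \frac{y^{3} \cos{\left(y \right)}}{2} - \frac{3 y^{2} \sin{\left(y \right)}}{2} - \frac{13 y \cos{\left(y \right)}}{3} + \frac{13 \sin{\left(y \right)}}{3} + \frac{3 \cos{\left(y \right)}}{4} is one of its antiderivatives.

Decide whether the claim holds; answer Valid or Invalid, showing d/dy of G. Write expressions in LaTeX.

Valid: G'(y) = f(y).

d/dy[G] = - \frac{y^{3} \sin{\left(y \right)}}{2} + \frac{4 y \sin{\left(y \right)}}{3} - \frac{3 \sin{\left(y \right)}}{4}
This equals f(y) exactly, so the claim holds.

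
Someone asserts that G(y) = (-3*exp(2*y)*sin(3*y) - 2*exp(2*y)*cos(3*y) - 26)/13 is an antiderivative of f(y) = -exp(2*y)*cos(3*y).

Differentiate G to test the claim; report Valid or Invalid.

d/dy[G] = -exp(2*y)*cos(3*y)
This equals f(y) exactly, so the claim holds.

Valid. The derivative of G reproduces f.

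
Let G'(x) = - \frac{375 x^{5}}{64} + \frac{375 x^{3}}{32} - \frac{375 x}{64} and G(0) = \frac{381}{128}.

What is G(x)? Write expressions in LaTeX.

G(x) = - \frac{125 x^{6}}{128} + \frac{375 x^{4}}{128} - \frac{375 x^{2}}{128} + \frac{381}{128}

The substitution u = \frac{5}{4} - \frac{5 x^{2}}{4} works: G'(x) is exactly (dG/du)*(du/dx) for that inner function.
A general antiderivative is \frac{\left(\frac{5}{4} - \frac{5 x^{2}}{4}\right)^{3}}{2} + C.
The condition gives C = \frac{381}{128} - (\frac{125}{128}) = 2.
So G(x) = - \frac{125 x^{6}}{128} + \frac{375 x^{4}}{128} - \frac{375 x^{2}}{128} + \frac{381}{128}.
Check: d/dx[- \frac{125 x^{6}}{128} + \frac{375 x^{4}}{128} - \frac{375 x^{2}}{128} + \frac{381}{128}] = - \frac{375 x^{5}}{64} + \frac{375 x^{3}}{32} - \frac{375 x}{64} = G'(x).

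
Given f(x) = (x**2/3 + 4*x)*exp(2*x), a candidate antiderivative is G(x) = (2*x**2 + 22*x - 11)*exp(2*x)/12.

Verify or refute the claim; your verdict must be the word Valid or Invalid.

d/dx[G] = x**2*exp(2*x)/3 + 4*x*exp(2*x)
This equals f(x) exactly, so the claim holds.

Valid: G'(x) = f(x).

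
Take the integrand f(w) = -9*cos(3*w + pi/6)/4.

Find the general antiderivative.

Whatever form F(w) takes, F'(w) = f(w) is non-negotiable.
Check: d/dw[-3*sin(3*w + pi/6)/4] = -9*cos(3*w + pi/6)/4 = f(w).

F(w) = -3*sin(3*w + pi/6)/4 + C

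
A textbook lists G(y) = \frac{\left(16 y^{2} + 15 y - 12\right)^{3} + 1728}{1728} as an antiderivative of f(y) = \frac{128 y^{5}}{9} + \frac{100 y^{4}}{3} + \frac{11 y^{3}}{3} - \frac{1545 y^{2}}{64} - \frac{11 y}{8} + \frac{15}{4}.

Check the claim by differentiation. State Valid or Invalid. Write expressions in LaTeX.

d/dy[G] = \frac{128 y^{5}}{9} + \frac{100 y^{4}}{3} + \frac{11 y^{3}}{3} - \frac{1545 y^{2}}{64} - \frac{11 y}{8} + \frac{15}{4}
This equals f(y) exactly, so the claim holds.

Valid - the claim checks out under differentiation.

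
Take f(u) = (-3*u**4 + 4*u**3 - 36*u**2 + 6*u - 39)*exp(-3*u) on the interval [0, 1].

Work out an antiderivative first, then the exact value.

f has the shape v'r + vr' for v = u**4 + 12*u**2 + 6*u + 15 and r = exp(-3*u) — it is the derivative of the product v*r.
F(u) = (u**4 + 12*u**2 + 6*u + 15)*exp(-3*u) is an antiderivative of f.
Check: d/du[(u**4 + 12*u**2 + 6*u + 15)*exp(-3*u)] = (-3*u**4 + 4*u**3 - 36*u**2 + 6*u - 39)*exp(-3*u) = f(u).
F(1) = 34*exp(-3); F(0) = 15.
Integral = F(1) - F(0) = -15 + 34*exp(-3).

Antiderivative: F(u) = (u**4 + 12*u**2 + 6*u + 15)*exp(-3*u); value = -15 + 34*exp(-3)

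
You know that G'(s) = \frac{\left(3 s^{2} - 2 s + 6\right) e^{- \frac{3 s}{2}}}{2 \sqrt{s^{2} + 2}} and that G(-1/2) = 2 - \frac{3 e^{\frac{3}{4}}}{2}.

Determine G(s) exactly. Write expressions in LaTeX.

G'(s) has the shape u'v + uv' for u = - \sqrt{s^{2} + 2} and v = e^{- \frac{3 s}{2}} — it is the derivative of the product u*v.
A general antiderivative is - \sqrt{s^{2} + 2} e^{- \frac{3 s}{2}} + C.
The condition gives C = 2 - \frac{3 e^{\frac{3}{4}}}{2} - (- \frac{3 e^{\frac{3}{4}}}{2}) = 2.
So G(s) = \left(- \sqrt{s^{2} + 2} + 2 e^{\frac{3 s}{2}}\right) e^{- \frac{3 s}{2}}.
Check: d/ds[\left(- \sqrt{s^{2} + 2} + 2 e^{\frac{3 s}{2}}\right) e^{- \frac{3 s}{2}}] = \frac{\left(3 s^{2} - 2 s + 6\right) e^{- \frac{3 s}{2}}}{2 \sqrt{s^{2} + 2}} = G'(s).

G(s) = \left(- \sqrt{s^{2} + 2} + 2 e^{\frac{3 s}{2}}\right) e^{- \frac{3 s}{2}}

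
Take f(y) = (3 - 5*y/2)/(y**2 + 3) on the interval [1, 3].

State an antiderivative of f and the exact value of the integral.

Any candidate F(y) must reproduce f(y) exactly when differentiated.
F(y) = -5*log(y**2 + 3)/4 + sqrt(3)*atan(sqrt(3)*y/3) is an antiderivative of f.
Check: d/dy[-5*log(y**2 + 3)/4 + sqrt(3)*atan(sqrt(3)*y/3)] = (6 - 5*y)/(2*y**2 + 6), which equals f(y).
F(3) = -5*log(12)/4 + sqrt(3)*pi/3; F(1) = -5*log(4)/4 + sqrt(3)*pi/6.
Integral = F(3) - F(1) = -5*log(12)/4 + sqrt(3)*pi/6 + 5*log(4)/4.

Antiderivative: F(y) = -5*log(y**2 + 3)/4 + sqrt(3)*atan(sqrt(3)*y/3); value = -5*log(12)/4 + sqrt(3)*pi/6 + 5*log(4)/4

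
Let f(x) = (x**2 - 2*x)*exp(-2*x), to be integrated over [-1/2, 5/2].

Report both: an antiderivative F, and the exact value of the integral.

f has the shape u'v + uv' for u = -x**2/2 + x/2 + 1/4 and v = exp(-2*x) — it is the derivative of the product u*v.
F(x) = (-2*x**2 + 2*x + 1)*exp(-2*x)/4 is an antiderivative of f.
Check: d/dx[(-2*x**2 + 2*x + 1)*exp(-2*x)/4] = (x**2 - 2*x)*exp(-2*x) = f(x).
F(5/2) = -13*exp(-5)/8; F(-1/2) = -exp(1)/8.
Integral = F(5/2) - F(-1/2) = -13*exp(-5)/8 + exp(1)/8.

Antiderivative: F(x) = (-2*x**2 + 2*x + 1)*exp(-2*x)/4; value = -13*exp(-5)/8 + exp(1)/8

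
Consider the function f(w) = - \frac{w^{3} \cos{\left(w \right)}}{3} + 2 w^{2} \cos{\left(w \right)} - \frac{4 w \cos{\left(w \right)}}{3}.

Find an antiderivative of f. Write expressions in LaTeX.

An antiderivative is F(w) = - \frac{w^{3} \sin{\left(w \right)}}{3} + 2 w^{2} \sin{\left(w \right)} - w^{2} \cos{\left(w \right)} + \frac{2 w \sin{\left(w \right)}}{3} + 4 w \cos{\left(w \right)} - 4 \sin{\left(w \right)} + \frac{2 \cos{\left(w \right)}}{3}.

The integrand splits into summands that can be handled one at a time.
Check: d/dw[- \frac{w^{3} \sin{\left(w \right)}}{3} + 2 w^{2} \sin{\left(w \right)} - w^{2} \cos{\left(w \right)} + \frac{2 w \sin{\left(w \right)}}{3} + 4 w \cos{\left(w \right)} - 4 \sin{\left(w \right)} + \frac{2 \cos{\left(w \right)}}{3}] = - \frac{w^{3} \cos{\left(w \right)}}{3} + 2 w^{2} \cos{\left(w \right)} - \frac{4 w \cos{\left(w \right)}}{3} = f(w).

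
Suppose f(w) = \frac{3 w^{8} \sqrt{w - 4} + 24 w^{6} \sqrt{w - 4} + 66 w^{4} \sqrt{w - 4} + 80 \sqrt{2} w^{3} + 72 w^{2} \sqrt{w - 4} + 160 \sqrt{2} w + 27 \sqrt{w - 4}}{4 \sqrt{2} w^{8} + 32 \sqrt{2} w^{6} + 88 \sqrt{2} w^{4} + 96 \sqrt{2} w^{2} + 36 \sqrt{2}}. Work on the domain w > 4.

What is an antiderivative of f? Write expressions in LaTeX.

An antiderivative is F(w) = \left(\frac{w}{2} - 2\right)^{\frac{3}{2}} - \frac{5}{w^{4} + 4 w^{2} + 3}.

Whatever form F(w) takes, F'(w) = f(w) is non-negotiable.
Check: d/dw[\left(\frac{w}{2} - 2\right)^{\frac{3}{2}} - \frac{5}{w^{4} + 4 w^{2} + 3}] = \frac{3 w^{8} \sqrt{w - 4} + 24 w^{6} \sqrt{w - 4} + 66 w^{4} \sqrt{w - 4} + 80 \sqrt{2} w^{3} + 72 w^{2} \sqrt{w - 4} + 160 \sqrt{2} w + 27 \sqrt{w - 4}}{4 \sqrt{2} w^{8} + 32 \sqrt{2} w^{6} + 88 \sqrt{2} w^{4} + 96 \sqrt{2} w^{2} + 36 \sqrt{2}} = f(w).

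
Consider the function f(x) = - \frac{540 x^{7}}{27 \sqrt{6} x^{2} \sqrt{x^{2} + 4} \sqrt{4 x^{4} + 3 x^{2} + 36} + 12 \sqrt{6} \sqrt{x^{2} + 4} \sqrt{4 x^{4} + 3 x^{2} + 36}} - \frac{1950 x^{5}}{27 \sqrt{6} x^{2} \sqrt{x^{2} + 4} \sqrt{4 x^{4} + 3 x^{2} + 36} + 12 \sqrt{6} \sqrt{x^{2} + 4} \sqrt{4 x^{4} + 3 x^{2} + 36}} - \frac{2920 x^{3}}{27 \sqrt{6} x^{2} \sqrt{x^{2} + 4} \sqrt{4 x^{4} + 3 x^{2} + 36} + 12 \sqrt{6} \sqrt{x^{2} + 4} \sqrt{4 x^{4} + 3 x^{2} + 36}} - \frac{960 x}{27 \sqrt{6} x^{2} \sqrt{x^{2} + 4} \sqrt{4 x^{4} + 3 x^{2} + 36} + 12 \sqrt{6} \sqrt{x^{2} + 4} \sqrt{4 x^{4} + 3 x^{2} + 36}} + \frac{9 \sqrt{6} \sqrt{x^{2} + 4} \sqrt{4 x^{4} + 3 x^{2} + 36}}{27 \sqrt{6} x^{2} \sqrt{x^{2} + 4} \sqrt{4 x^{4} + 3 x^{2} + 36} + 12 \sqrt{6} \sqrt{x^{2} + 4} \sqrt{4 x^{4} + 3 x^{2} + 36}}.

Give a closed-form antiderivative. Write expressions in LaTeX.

An antiderivative is F(x) = - \frac{5 \sqrt{x^{2} + 4} \sqrt{\frac{2 x^{4}}{3} + \frac{x^{2}}{2} + 6}}{3} + \frac{\operatorname{atan}{\left(\frac{3 x}{2} \right)}}{2}.

The integrand splits into summands that can be handled one at a time.
Check: d/dx[- \frac{5 \sqrt{x^{2} + 4} \sqrt{\frac{2 x^{4}}{3} + \frac{x^{2}}{2} + 6}}{3} + \frac{\operatorname{atan}{\left(\frac{3 x}{2} \right)}}{2}] = \frac{- 540 x^{7} - 1950 x^{5} - 2920 x^{3} - 960 x + 9 \sqrt{6} \sqrt{x^{2} + 4} \sqrt{4 x^{4} + 3 x^{2} + 36}}{27 \sqrt{6} x^{2} \sqrt{x^{2} + 4} \sqrt{4 x^{4} + 3 x^{2} + 36} + 12 \sqrt{6} \sqrt{x^{2} + 4} \sqrt{4 x^{4} + 3 x^{2} + 36}}, which equals f(x).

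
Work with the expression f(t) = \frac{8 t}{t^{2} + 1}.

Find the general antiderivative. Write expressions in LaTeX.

The substitution u = 3 t^{2} + 3 works: f is exactly (dF/du)*(du/dt) for that inner function.
Check: d/dt[4 \log{\left(3 t^{2} + 3 \right)}] = \frac{8 t}{t^{2} + 1} = f(t).

F(t) = 4 \log{\left(3 t^{2} + 3 \right)} + C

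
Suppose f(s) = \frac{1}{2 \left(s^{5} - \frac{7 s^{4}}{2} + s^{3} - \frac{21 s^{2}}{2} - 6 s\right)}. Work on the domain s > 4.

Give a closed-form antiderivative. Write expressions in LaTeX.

Factor the denominator (s \left(s - 4\right) \left(2 s + 1\right) \left(s^{2} + 3\right)) and decompose: f = \frac{10 s + 21}{741 \left(s^{2} + 3\right)} + \frac{16}{117 \left(2 s + 1\right)} + \frac{1}{684 \left(s - 4\right)} - \frac{1}{12 s}; each piece integrates to a log, atan, or power term.
Check: d/ds[- \frac{\log{\left(s \right)}}{12} + \frac{\log{\left(s - 4 \right)}}{684} + \frac{8 \log{\left(s + \frac{1}{2} \right)}}{117} + \frac{5 \log{\left(s^{2} + 3 \right)}}{741} + \frac{7 \sqrt{3} \operatorname{atan}{\left(\frac{\sqrt{3} s}{3} \right)}}{741}] = \frac{1}{2 s^{5} - 7 s^{4} + 2 s^{3} - 21 s^{2} - 12 s}, which equals f(s).

An antiderivative is F(s) = - \frac{\log{\left(s \right)}}{12} + \frac{\log{\left(s - 4 \right)}}{684} + \frac{8 \log{\left(s + \frac{1}{2} \right)}}{117} + \frac{5 \log{\left(s^{2} + 3 \right)}}{741} + \frac{7 \sqrt{3} \operatorname{atan}{\left(\frac{\sqrt{3} s}{3} \right)}}{741}.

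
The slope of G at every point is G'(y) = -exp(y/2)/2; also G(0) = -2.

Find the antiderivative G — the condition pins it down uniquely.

G(y) = -exp(y/2) - 1

Any candidate G(y) must reproduce the stated G'(y) exactly.
A general antiderivative is -exp(y/2) + C.
The condition gives C = -2 - (-1) = -1.
So G(y) = -exp(y/2) - 1.
Check: d/dy[-exp(y/2) - 1] = -exp(y/2)/2 = G'(y).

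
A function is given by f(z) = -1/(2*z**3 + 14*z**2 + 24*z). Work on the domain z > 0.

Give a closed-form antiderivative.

The denominator factors as 2*z*(z + 3)*(z + 4); partial fractions split f into directly integrable pieces: -1/(8*(z + 4)) + 1/(6*(z + 3)) - 1/(24*z).
Check: d/dz[(-log(z) + 4*log(z + 3) - 3*log(z + 4))/24] = -1/(2*z**3 + 14*z**2 + 24*z) = f(z).

An antiderivative is F(z) = (-log(z) + 4*log(z + 3) - 3*log(z + 4))/24.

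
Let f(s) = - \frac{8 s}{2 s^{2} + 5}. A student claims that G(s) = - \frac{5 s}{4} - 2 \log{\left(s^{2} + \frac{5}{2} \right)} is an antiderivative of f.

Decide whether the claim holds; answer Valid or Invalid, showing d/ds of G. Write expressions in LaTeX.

Invalid: d/ds[G] - f = - \frac{5}{4}, which is not 0.

d/ds[G] = \frac{- 10 s^{2} - 32 s - 25}{8 s^{2} + 20}
d/ds[G] - f(s) = - \frac{5}{4} != 0.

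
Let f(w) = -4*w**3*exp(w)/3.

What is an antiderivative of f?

An antiderivative is F(w) = -4*w**3*exp(w)/3 + 4*w**2*exp(w) - 8*w*exp(w) + 8*exp(w).

f has the shape u'v + uv' for u = -4*w**3/3 + 4*w**2 - 8*w + 8 and v = exp(w) — it is the derivative of the product u*v.
Check: d/dw[-4*w**3*exp(w)/3 + 4*w**2*exp(w) - 8*w*exp(w) + 8*exp(w)] = -4*w**3*exp(w)/3 = f(w).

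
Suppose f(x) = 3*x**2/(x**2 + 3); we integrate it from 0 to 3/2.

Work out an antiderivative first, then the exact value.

Antiderivative: F(x) = 3*x - 3*sqrt(3)*atan(sqrt(3)*x/3); value = -3*sqrt(3)*atan(sqrt(3)/2) + 9/2

For F(x) to be correct the identity F'(x) - f(x) = 0 must hold.
F(x) = 3*x - 3*sqrt(3)*atan(sqrt(3)*x/3) is an antiderivative of f.
Check: d/dx[3*x - 3*sqrt(3)*atan(sqrt(3)*x/3)] = 3*x**2/(x**2 + 3) = f(x).
F(3/2) = -3*sqrt(3)*atan(sqrt(3)/2) + 9/2; F(0) = 0.
Integral = F(3/2) - F(0) = -3*sqrt(3)*atan(sqrt(3)/2) + 9/2.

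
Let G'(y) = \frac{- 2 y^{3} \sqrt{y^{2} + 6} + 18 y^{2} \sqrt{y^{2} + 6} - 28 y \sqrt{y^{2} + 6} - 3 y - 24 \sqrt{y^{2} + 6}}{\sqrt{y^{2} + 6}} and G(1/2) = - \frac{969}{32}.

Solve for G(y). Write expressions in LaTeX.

G(y) = \frac{- 6 \sqrt{y^{2} + 6} - \left(- y^{2} + 6 y + 4\right)^{2}}{2}

For G(y) to be correct, d/dy[G] must agree with the stated G'(y) identically.
A general antiderivative is - 3 \sqrt{y^{2} + 6} - 2 \left(- \frac{y^{2}}{2} + 3 y + 2\right)^{2} + C.
The condition gives C = - \frac{969}{32} - (- \frac{969}{32}) = 0.
So G(y) = \frac{- 6 \sqrt{y^{2} + 6} - \left(- y^{2} + 6 y + 4\right)^{2}}{2}.
Check: d/dy[\frac{- 6 \sqrt{y^{2} + 6} - \left(- y^{2} + 6 y + 4\right)^{2}}{2}] = \frac{- 2 y^{3} \sqrt{y^{2} + 6} + 18 y^{2} \sqrt{y^{2} + 6} - 28 y \sqrt{y^{2} + 6} - 3 y - 24 \sqrt{y^{2} + 6}}{\sqrt{y^{2} + 6}} = G'(y).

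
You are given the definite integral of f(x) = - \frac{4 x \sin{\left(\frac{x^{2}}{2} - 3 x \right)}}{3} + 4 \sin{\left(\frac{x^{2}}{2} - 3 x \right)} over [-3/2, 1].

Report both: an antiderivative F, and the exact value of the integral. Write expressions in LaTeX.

The substitution u = \frac{x^{2}}{2} - 3 x works: f is exactly (dF/du)*(du/dx) for that inner function.
F(x) = \frac{4 \cos{\left(\frac{x^{2}}{2} - 3 x \right)}}{3} is an antiderivative of f.
Check: d/dx[\frac{4 \cos{\left(\frac{x^{2}}{2} - 3 x \right)}}{3}] = - \frac{4 x \sin{\left(\frac{x^{2}}{2} - 3 x \right)}}{3} + 4 \sin{\left(\frac{x^{2}}{2} - 3 x \right)} = f(x).
F(1) = \frac{4 \cos{\left(\frac{5}{2} \right)}}{3}; F(-3/2) = \frac{4 \cos{\left(\frac{45}{8} \right)}}{3}.
Integral = F(1) - F(-3/2) = \frac{4 \cos{\left(\frac{5}{2} \right)}}{3} - \frac{4 \cos{\left(\frac{45}{8} \right)}}{3}.

Antiderivative: F(x) = \frac{4 \cos{\left(\frac{x^{2}}{2} - 3 x \right)}}{3}; value = \frac{4 \cos{\left(\frac{5}{2} \right)}}{3} - \frac{4 \cos{\left(\frac{45}{8} \right)}}{3}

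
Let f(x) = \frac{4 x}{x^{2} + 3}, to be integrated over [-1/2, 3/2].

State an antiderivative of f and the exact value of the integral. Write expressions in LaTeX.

The substitution u = x^{2} + 3 works: f is exactly (dF/du)*(du/dx) for that inner function.
F(x) = 2 \log{\left(x^{2} + 3 \right)} is an antiderivative of f.
Check: d/dx[2 \log{\left(x^{2} + 3 \right)}] = \frac{4 x}{x^{2} + 3} = f(x).
F(3/2) = 2 \log{\left(\frac{21}{4} \right)}; F(-1/2) = 2 \log{\left(\frac{13}{4} \right)}.
Integral = F(3/2) - F(-1/2) = - 2 \log{\left(\frac{13}{4} \right)} + 2 \log{\left(\frac{21}{4} \right)}.

Antiderivative: F(x) = 2 \log{\left(x^{2} + 3 \right)}; value = - 2 \log{\left(\frac{13}{4} \right)} + 2 \log{\left(\frac{21}{4} \right)}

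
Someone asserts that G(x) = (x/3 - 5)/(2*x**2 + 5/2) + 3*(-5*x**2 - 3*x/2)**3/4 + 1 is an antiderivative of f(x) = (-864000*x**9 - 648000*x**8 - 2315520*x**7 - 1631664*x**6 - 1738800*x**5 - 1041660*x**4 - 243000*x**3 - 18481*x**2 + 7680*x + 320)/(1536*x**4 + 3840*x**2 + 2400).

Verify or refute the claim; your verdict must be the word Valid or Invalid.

d/dx[G] = (-864000*x**9 - 648000*x**8 - 2315520*x**7 - 1631664*x**6 - 1738800*x**5 - 1041660*x**4 - 243000*x**3 - 18481*x**2 + 7680*x + 320)/(1536*x**4 + 3840*x**2 + 2400)
This equals f(x) exactly, so the claim holds.

Valid - the claim checks out under differentiation.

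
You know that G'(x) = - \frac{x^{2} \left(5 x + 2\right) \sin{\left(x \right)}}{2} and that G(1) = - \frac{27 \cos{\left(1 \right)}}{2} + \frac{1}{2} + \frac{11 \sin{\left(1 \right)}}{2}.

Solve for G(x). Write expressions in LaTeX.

Whatever form G(x) takes, its d/dx must return the stated G'(x).
A general antiderivative is \frac{5 x^{3} \cos{\left(x \right)}}{2} - \frac{15 x^{2} \sin{\left(x \right)}}{2} + x^{2} \cos{\left(x \right)} - 2 x \sin{\left(x \right)} - 15 x \cos{\left(x \right)} + 15 \sin{\left(x \right)} - 2 \cos{\left(x \right)} + C.
The condition gives C = - \frac{27 \cos{\left(1 \right)}}{2} + \frac{1}{2} + \frac{11 \sin{\left(1 \right)}}{2} - (- \frac{27 \cos{\left(1 \right)}}{2} + \frac{11 \sin{\left(1 \right)}}{2}) = \frac{1}{2}.
So G(x) = \frac{5 x^{3} \cos{\left(x \right)} - 15 x^{2} \sin{\left(x \right)} + 2 x^{2} \cos{\left(x \right)} - 4 x \sin{\left(x \right)} - 30 x \cos{\left(x \right)} + 30 \sin{\left(x \right)} - 4 \cos{\left(x \right)} + 1}{2}.
Check: d/dx[\frac{5 x^{3} \cos{\left(x \right)} - 15 x^{2} \sin{\left(x \right)} + 2 x^{2} \cos{\left(x \right)} - 4 x \sin{\left(x \right)} - 30 x \cos{\left(x \right)} + 30 \sin{\left(x \right)} - 4 \cos{\left(x \right)} + 1}{2}] = - \frac{5 x^{3} \sin{\left(x \right)}}{2} - x^{2} \sin{\left(x \right)}, which equals G'(x).

G(x) = \frac{5 x^{3} \cos{\left(x \right)} - 15 x^{2} \sin{\left(x \right)} + 2 x^{2} \cos{\left(x \right)} - 4 x \sin{\left(x \right)} - 30 x \cos{\left(x \right)} + 30 \sin{\left(x \right)} - 4 \cos{\left(x \right)} + 1}{2}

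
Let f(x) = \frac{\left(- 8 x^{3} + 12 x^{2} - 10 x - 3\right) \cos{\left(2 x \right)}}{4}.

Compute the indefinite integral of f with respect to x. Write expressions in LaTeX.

Since d/dx undoes antidifferentiation here, F'(x) = f(x) is required of F(x).
Check: d/dx[- \frac{8 x^{3} \sin{\left(2 x \right)} - 12 x^{2} \sin{\left(2 x \right)} + 12 x^{2} \cos{\left(2 x \right)} - 2 x \sin{\left(2 x \right)} - 12 x \cos{\left(2 x \right)} + 9 \sin{\left(2 x \right)} - \cos{\left(2 x \right)}}{8}] = - 2 x^{3} \cos{\left(2 x \right)} + 3 x^{2} \cos{\left(2 x \right)} - \frac{5 x \cos{\left(2 x \right)}}{2} - \frac{3 \cos{\left(2 x \right)}}{4}, which equals f(x).

F(x) = - \frac{8 x^{3} \sin{\left(2 x \right)} - 12 x^{2} \sin{\left(2 x \right)} + 12 x^{2} \cos{\left(2 x \right)} - 2 x \sin{\left(2 x \right)} - 12 x \cos{\left(2 x \right)} + 9 \sin{\left(2 x \right)} - \cos{\left(2 x \right)}}{8} + C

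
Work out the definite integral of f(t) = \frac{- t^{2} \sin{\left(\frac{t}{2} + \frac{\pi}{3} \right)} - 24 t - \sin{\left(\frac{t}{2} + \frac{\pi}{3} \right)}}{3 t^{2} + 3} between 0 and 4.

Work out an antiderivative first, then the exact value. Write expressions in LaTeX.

Recover f(t) by differentiating a candidate F(t); any mismatch rules it out.
F(t) = \frac{2 \left(- 6 \log{\left(2 t^{2} + 2 \right)} + \cos{\left(\frac{t}{2} + \frac{\pi}{3} \right)}\right)}{3} is an antiderivative of f.
Check: d/dt[\frac{2 \left(- 6 \log{\left(2 t^{2} + 2 \right)} + \cos{\left(\frac{t}{2} + \frac{\pi}{3} \right)}\right)}{3}] = \frac{- t^{2} \sin{\left(\frac{t}{2} + \frac{\pi}{3} \right)} - 24 t - \sin{\left(\frac{t}{2} + \frac{\pi}{3} \right)}}{3 t^{2} + 3} = f(t).
F(4) = - 4 \log{\left(34 \right)} + \frac{2 \cos{\left(\frac{\pi}{3} + 2 \right)}}{3}; F(0) = \frac{1}{3} - 4 \log{\left(2 \right)}.
Integral = F(4) - F(0) = - 4 \log{\left(34 \right)} + \frac{2 \cos{\left(\frac{\pi}{3} + 2 \right)}}{3} - \frac{1}{3} + 4 \log{\left(2 \right)}.

Antiderivative: F(t) = \frac{2 \left(- 6 \log{\left(2 t^{2} + 2 \right)} + \cos{\left(\frac{t}{2} + \frac{\pi}{3} \right)}\right)}{3}; value = - 4 \log{\left(34 \right)} + \frac{2 \cos{\left(\frac{\pi}{3} + 2 \right)}}{3} - \frac{1}{3} + 4 \log{\left(2 \right)}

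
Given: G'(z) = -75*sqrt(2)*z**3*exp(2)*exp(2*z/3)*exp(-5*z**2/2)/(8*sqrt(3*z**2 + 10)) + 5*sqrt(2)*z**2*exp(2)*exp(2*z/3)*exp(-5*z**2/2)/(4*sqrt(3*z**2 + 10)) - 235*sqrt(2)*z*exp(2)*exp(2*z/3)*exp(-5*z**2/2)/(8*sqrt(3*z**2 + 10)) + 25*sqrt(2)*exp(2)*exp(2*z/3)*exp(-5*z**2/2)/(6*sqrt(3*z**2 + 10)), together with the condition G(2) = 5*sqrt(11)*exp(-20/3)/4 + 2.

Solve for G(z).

G(z) = (5*sqrt(2)*sqrt(3*z**2 + 10)*exp(2)*exp(2*z/3)*exp(-5*z**2/2) + 16)/8

G'(z) has the shape u'v + uv' for u = 5*sqrt(3*z**2/2 + 5)/4 and v = exp(-5*z**2/2 + 2*z/3 + 2) — it is the derivative of the product u*v.
A general antiderivative is 5*sqrt(3*z**2/2 + 5)*exp(-5*z**2/2 + 2*z/3 + 2)/4 + C.
The condition gives C = 5*sqrt(11)*exp(-20/3)/4 + 2 - (5*sqrt(11)*exp(-20/3)/4) = 2.
So G(z) = (5*sqrt(2)*sqrt(3*z**2 + 10)*exp(2)*exp(2*z/3)*exp(-5*z**2/2) + 16)/8.
Check: d/dz[(5*sqrt(2)*sqrt(3*z**2 + 10)*exp(2)*exp(2*z/3)*exp(-5*z**2/2) + 16)/8] = (-225*sqrt(2)*z**3*exp(2)*exp(2*z/3) + 30*sqrt(2)*z**2*exp(2)*exp(2*z/3) - 705*sqrt(2)*z*exp(2)*exp(2*z/3) + 100*sqrt(2)*exp(2)*exp(2*z/3))*exp(-5*z**2/2)/(24*sqrt(3*z**2 + 10)), which equals G'(z).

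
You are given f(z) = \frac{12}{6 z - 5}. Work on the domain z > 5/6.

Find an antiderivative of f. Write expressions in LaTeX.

An antiderivative is F(z) = 2 \log{\left(3 z - \frac{5}{2} \right)}.

Check any antiderivative F(z) by computing F'(z) and comparing it with f(z).
Check: d/dz[2 \log{\left(3 z - \frac{5}{2} \right)}] = \frac{12}{6 z - 5} = f(z).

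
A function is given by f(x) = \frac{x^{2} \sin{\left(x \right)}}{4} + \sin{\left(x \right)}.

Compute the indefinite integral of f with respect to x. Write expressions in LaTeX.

F(x) = - \frac{x^{2} \cos{\left(x \right)}}{4} + \frac{x \sin{\left(x \right)}}{2} - \frac{\cos{\left(x \right)}}{2} + C

Integrate term by term and add the pieces.
Check: d/dx[- \frac{x^{2} \cos{\left(x \right)}}{4} + \frac{x \sin{\left(x \right)}}{2} - \frac{\cos{\left(x \right)}}{2}] = \frac{x^{2} \sin{\left(x \right)}}{4} + \sin{\left(x \right)} = f(x).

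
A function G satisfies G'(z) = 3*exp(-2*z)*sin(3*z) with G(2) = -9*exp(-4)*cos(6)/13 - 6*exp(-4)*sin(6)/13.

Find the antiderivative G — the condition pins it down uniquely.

For G(z) to be correct, d/dz[G] must agree with the stated G'(z) identically.
A general antiderivative is -6*exp(-2*z)*sin(3*z)/13 - 9*exp(-2*z)*cos(3*z)/13 + C.
The condition gives C = -9*exp(-4)*cos(6)/13 - 6*exp(-4)*sin(6)/13 - (-9*exp(-4)*cos(6)/13 - 6*exp(-4)*sin(6)/13) = 0.
So G(z) = 3*(-2*sin(3*z) - 3*cos(3*z))*exp(-2*z)/13.
Check: d/dz[3*(-2*sin(3*z) - 3*cos(3*z))*exp(-2*z)/13] = 3*exp(-2*z)*sin(3*z) = G'(z).

G(z) = 3*(-2*sin(3*z) - 3*cos(3*z))*exp(-2*z)/13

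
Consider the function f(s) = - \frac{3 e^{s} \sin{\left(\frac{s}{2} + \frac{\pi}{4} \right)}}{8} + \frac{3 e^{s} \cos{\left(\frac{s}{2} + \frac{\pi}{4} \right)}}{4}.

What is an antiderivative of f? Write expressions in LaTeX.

An antiderivative is F(s) = \frac{3 e^{s} \cos{\left(\frac{s}{2} + \frac{\pi}{4} \right)}}{4}.

f has the shape u'v + uv' for u = \frac{3 \cos{\left(\frac{s}{2} + \frac{\pi}{4} \right)}}{4} and v = e^{s} — it is the derivative of the product u*v.
Check: d/ds[\frac{3 e^{s} \cos{\left(\frac{s}{2} + \frac{\pi}{4} \right)}}{4}] = - \frac{3 e^{s} \sin{\left(\frac{s}{2} + \frac{\pi}{4} \right)}}{8} + \frac{3 e^{s} \cos{\left(\frac{s}{2} + \frac{\pi}{4} \right)}}{4} = f(s).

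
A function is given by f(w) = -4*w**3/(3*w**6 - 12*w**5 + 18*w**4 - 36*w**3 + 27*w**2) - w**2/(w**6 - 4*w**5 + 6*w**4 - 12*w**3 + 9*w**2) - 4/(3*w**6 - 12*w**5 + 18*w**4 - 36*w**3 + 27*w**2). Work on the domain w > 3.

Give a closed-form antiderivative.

An antiderivative is F(w) = -16*log(w)/81 - 139*log(w - 3)/648 + 11*log(w - 1)/24 - 5*log(w**2 + 3)/216 + sqrt(3)*atan(sqrt(3)*w/3)/9 + 4/(27*w).

The denominator factors as 3*w**2*(w - 3)*(w - 1)*(w**2 + 3); partial fractions split f into directly integrable pieces: -(5*w - 36)/(108*(w**2 + 3)) + 11/(24*(w - 1)) - 139/(648*(w - 3)) - 16/(81*w) - 4/(27*w**2).
Check: d/dw[-16*log(w)/81 - 139*log(w - 3)/648 + 11*log(w - 1)/24 - 5*log(w**2 + 3)/216 + sqrt(3)*atan(sqrt(3)*w/3)/9 + 4/(27*w)] = (-4*w**3 - 3*w**2 - 4)/(3*w**6 - 12*w**5 + 18*w**4 - 36*w**3 + 27*w**2), which equals f(w).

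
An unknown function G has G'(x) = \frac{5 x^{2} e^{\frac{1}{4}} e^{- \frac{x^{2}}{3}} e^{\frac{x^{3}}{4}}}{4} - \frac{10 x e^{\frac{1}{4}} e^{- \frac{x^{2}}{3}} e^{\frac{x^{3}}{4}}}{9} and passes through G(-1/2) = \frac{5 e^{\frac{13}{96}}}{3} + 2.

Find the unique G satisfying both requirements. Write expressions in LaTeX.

G(x) = \frac{5 e^{\frac{x^{3}}{4} - \frac{x^{2}}{3} + \frac{1}{4}}}{3} + 2

The substitution u = \frac{x^{3}}{4} - \frac{x^{2}}{3} + \frac{1}{4} works: G'(x) is exactly (dG/du)*(du/dx) for that inner function.
A general antiderivative is \frac{5 e^{\frac{x^{3}}{4} - \frac{x^{2}}{3} + \frac{1}{4}}}{3} + C.
The condition gives C = \frac{5 e^{\frac{13}{96}}}{3} + 2 - (\frac{5 e^{\frac{13}{96}}}{3}) = 2.
So G(x) = \frac{5 e^{\frac{x^{3}}{4} - \frac{x^{2}}{3} + \frac{1}{4}}}{3} + 2.
Check: d/dx[\frac{5 e^{\frac{x^{3}}{4} - \frac{x^{2}}{3} + \frac{1}{4}}}{3} + 2] = \frac{5 x^{2} e^{\frac{1}{4}} e^{- \frac{x^{2}}{3}} e^{\frac{x^{3}}{4}}}{4} - \frac{10 x e^{\frac{1}{4}} e^{- \frac{x^{2}}{3}} e^{\frac{x^{3}}{4}}}{9} = G'(x).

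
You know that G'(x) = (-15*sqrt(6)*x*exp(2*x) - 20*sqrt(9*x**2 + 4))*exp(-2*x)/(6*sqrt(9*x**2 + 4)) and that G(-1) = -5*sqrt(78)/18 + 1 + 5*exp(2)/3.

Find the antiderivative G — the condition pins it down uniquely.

For G(x) to be correct, d/dx[G] must agree with the stated G'(x) identically.
A general antiderivative is -5*sqrt(3*x**2/2 + 2/3)/3 + 5*exp(-2*x)/3 + C.
The condition gives C = -5*sqrt(78)/18 + 1 + 5*exp(2)/3 - (-5*sqrt(78)/18 + 5*exp(2)/3) = 1.
So G(x) = -(5*sqrt(6)*sqrt(9*x**2 + 4)*exp(2*x) - 18*exp(2*x) - 30)*exp(-2*x)/18.
Check: d/dx[-(5*sqrt(6)*sqrt(9*x**2 + 4)*exp(2*x) - 18*exp(2*x) - 30)*exp(-2*x)/18] = (-15*sqrt(6)*x*exp(2*x) - 20*sqrt(9*x**2 + 4))*exp(-2*x)/(6*sqrt(9*x**2 + 4)) = G'(x).

G(x) = -(5*sqrt(6)*sqrt(9*x**2 + 4)*exp(2*x) - 18*exp(2*x) - 30)*exp(-2*x)/18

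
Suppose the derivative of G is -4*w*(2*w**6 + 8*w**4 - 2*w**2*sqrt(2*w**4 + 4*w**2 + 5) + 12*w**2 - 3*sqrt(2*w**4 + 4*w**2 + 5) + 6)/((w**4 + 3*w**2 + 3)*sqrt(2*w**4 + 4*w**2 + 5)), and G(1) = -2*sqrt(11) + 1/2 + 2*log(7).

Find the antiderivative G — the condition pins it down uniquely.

Recover the given G'(w) by differentiating a candidate G(w); any mismatch rules it out.
A general antiderivative is -2*sqrt(2*w**4 + 4*w**2 + 5) + 2*log(w**4 + 3*w**2 + 3) + C.
The condition gives C = -2*sqrt(11) + 1/2 + 2*log(7) - (-2*sqrt(11) + 2*log(7)) = 1/2.
So G(w) = (-4*sqrt(2*w**4 + 4*w**2 + 5) + 4*log(w**4 + 3*w**2 + 3) + 1)/2.
Check: d/dw[(-4*sqrt(2*w**4 + 4*w**2 + 5) + 4*log(w**4 + 3*w**2 + 3) + 1)/2] = (-8*w**7 - 32*w**5 + 8*w**3*sqrt(2*w**4 + 4*w**2 + 5) - 48*w**3 + 12*w*sqrt(2*w**4 + 4*w**2 + 5) - 24*w)/(w**4*sqrt(2*w**4 + 4*w**2 + 5) + 3*w**2*sqrt(2*w**4 + 4*w**2 + 5) + 3*sqrt(2*w**4 + 4*w**2 + 5)), which equals G'(w).

G(w) = (-4*sqrt(2*w**4 + 4*w**2 + 5) + 4*log(w**4 + 3*w**2 + 3) + 1)/2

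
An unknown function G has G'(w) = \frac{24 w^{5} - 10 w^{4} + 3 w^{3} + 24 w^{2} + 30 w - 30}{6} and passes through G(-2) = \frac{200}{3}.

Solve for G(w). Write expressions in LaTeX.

G(w) = \frac{2 w^{6}}{3} - \frac{w^{5}}{3} + \frac{w^{4}}{8} + \frac{4 w^{3}}{3} + \frac{5 w^{2}}{2} - 5 w + 2

The proposed G(w) is checked by its d/dw: the result must match the given G'(w).
A general antiderivative is \frac{2 w^{6}}{3} - \frac{w^{5}}{3} + \frac{w^{4}}{8} + \frac{4 w^{3}}{3} + \frac{5 w^{2}}{2} - 5 w + C.
The condition gives C = \frac{200}{3} - (\frac{194}{3}) = 2.
So G(w) = \frac{2 w^{6}}{3} - \frac{w^{5}}{3} + \frac{w^{4}}{8} + \frac{4 w^{3}}{3} + \frac{5 w^{2}}{2} - 5 w + 2.
Check: d/dw[\frac{2 w^{6}}{3} - \frac{w^{5}}{3} + \frac{w^{4}}{8} + \frac{4 w^{3}}{3} + \frac{5 w^{2}}{2} - 5 w + 2] = 4 w^{5} - \frac{5 w^{4}}{3} + \frac{w^{3}}{2} + 4 w^{2} + 5 w - 5, which equals G'(w).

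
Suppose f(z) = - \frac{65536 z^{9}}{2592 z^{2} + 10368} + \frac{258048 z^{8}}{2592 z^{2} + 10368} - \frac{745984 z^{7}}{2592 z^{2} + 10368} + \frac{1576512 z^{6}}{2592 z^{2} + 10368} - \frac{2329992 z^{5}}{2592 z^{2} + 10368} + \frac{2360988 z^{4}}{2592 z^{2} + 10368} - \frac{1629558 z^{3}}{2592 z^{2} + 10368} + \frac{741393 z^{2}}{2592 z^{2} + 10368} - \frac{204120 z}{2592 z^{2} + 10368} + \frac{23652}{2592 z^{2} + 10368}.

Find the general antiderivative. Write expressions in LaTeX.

Integrate term by term and add the pieces.
Check: d/dz[- \frac{256 z^{8}}{81} + \frac{128 z^{7}}{9} - \frac{280 z^{6}}{9} + 42 z^{5} - \frac{609 z^{4}}{16} + \frac{189 z^{3}}{8} - \frac{315 z^{2}}{32} + \frac{81 z}{32} - \frac{\operatorname{atan}{\left(\frac{z}{2} \right)}}{2}] = \frac{- 65536 z^{9} + 258048 z^{8} - 745984 z^{7} + 1576512 z^{6} - 2329992 z^{5} + 2360988 z^{4} - 1629558 z^{3} + 741393 z^{2} - 204120 z + 23652}{2592 z^{2} + 10368}, which equals f(z).

F(z) = - \frac{256 z^{8}}{81} + \frac{128 z^{7}}{9} - \frac{280 z^{6}}{9} + 42 z^{5} - \frac{609 z^{4}}{16} + \frac{189 z^{3}}{8} - \frac{315 z^{2}}{32} + \frac{81 z}{32} - \frac{\operatorname{atan}{\left(\frac{z}{2} \right)}}{2} + C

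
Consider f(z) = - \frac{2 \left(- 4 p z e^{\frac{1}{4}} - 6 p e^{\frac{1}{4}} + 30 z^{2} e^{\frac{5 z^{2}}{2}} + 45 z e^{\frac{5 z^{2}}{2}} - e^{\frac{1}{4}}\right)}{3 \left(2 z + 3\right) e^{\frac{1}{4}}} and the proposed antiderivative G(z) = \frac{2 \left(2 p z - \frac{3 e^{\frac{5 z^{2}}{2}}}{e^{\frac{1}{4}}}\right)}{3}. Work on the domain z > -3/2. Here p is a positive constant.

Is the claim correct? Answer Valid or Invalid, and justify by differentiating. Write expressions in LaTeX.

d/dz[G] = \frac{4 p e^{\frac{1}{4}} - 30 z e^{\frac{5 z^{2}}{2}}}{3 e^{\frac{1}{4}}}
d/dz[G] - f(z) = - \frac{2}{6 z + 9} != 0.

Invalid: d/dz[G] - f = - \frac{2}{6 z + 9}, which is not 0.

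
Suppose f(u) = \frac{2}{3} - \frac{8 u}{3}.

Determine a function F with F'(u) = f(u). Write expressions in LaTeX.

Differentiate the proposed F(u) back; it has to land on f(u) exactly.
Check: d/du[- \frac{4 u^{2}}{3} + \frac{2 u}{3}] = \frac{2}{3} - \frac{8 u}{3} = f(u).

An antiderivative is F(u) = - \frac{4 u^{2}}{3} + \frac{2 u}{3}.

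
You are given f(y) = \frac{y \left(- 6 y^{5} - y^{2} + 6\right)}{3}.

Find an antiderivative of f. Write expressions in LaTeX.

An antiderivative is F(y) = - \frac{2 y^{7}}{7} - \frac{y^{4}}{12} + y^{2}.

For F(y) to be correct the identity F'(y) - f(y) = 0 must hold.
Check: d/dy[- \frac{2 y^{7}}{7} - \frac{y^{4}}{12} + y^{2}] = - 2 y^{6} - \frac{y^{3}}{3} + 2 y, which equals f(y).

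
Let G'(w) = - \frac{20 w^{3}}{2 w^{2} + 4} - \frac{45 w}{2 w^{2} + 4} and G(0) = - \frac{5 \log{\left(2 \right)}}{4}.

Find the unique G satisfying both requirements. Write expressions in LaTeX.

The integrand splits into summands that can be handled one at a time.
A general antiderivative is - 5 w^{2} - \frac{5 \log{\left(w^{2} + 2 \right)}}{4} - \frac{1}{2} + C.
The condition gives C = - \frac{5 \log{\left(2 \right)}}{4} - (- \frac{5 \log{\left(2 \right)}}{4} - \frac{1}{2}) = \frac{1}{2}.
So G(w) = \frac{5 \left(- 4 w^{2} - \log{\left(w^{2} + 2 \right)}\right)}{4}.
Check: d/dw[\frac{5 \left(- 4 w^{2} - \log{\left(w^{2} + 2 \right)}\right)}{4}] = \frac{- 20 w^{3} - 45 w}{2 w^{2} + 4}, which equals G'(w).

G(w) = \frac{5 \left(- 4 w^{2} - \log{\left(w^{2} + 2 \right)}\right)}{4}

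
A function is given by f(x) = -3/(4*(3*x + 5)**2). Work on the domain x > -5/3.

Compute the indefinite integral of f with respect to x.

Check any antiderivative F(x) by computing F'(x) and comparing it with f(x).
Check: d/dx[1/(4*(3*x + 5))] = -3/(36*x**2 + 120*x + 100), which equals f(x).

F(x) = 1/(4*(3*x + 5)) + C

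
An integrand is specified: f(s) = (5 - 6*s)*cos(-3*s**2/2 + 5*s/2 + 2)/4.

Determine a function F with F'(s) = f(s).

An antiderivative is F(s) = sin(-3*s**2/2 + 5*s/2 + 2)/2.

The substitution u = -3*s**2/2 + 5*s/2 + 2 works: f is exactly (dF/du)*(du/ds) for that inner function.
Check: d/ds[sin(-3*s**2/2 + 5*s/2 + 2)/2] = -3*s*cos(-3*s**2/2 + 5*s/2 + 2)/2 + 5*cos(-3*s**2/2 + 5*s/2 + 2)/4, which equals f(s).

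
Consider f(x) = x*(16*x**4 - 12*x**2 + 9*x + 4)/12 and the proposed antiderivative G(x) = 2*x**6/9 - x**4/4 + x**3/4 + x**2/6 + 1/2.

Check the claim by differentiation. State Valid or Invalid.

d/dx[G] = 4*x**5/3 - x**3 + 3*x**2/4 + x/3
This equals f(x) exactly, so the claim holds.

Valid: G'(x) = f(x).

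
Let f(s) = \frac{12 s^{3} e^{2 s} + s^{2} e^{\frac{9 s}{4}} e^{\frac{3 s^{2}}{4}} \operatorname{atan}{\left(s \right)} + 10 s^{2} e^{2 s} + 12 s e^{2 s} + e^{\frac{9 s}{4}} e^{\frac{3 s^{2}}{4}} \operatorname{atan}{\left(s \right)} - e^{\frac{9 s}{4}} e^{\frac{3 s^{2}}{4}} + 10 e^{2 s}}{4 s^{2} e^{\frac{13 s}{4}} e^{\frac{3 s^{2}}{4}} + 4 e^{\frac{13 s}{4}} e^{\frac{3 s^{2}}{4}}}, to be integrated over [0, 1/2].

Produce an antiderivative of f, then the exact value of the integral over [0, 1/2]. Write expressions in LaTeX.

Antiderivative: F(s) = - \frac{\left(\operatorname{atan}{\left(s \right)} + 8 e^{- \frac{s}{4}} e^{- \frac{3 s^{2}}{4}}\right) e^{- s}}{4}; value = - \frac{2}{e^{\frac{13}{16}}} - \frac{\operatorname{atan}{\left(\frac{1}{2} \right)}}{4 e^{\frac{1}{2}}} + 2

Since d/ds undoes antidifferentiation here, F'(s) = f(s) is required of F(s).
F(s) = - \frac{\left(\operatorname{atan}{\left(s \right)} + 8 e^{- \frac{s}{4}} e^{- \frac{3 s^{2}}{4}}\right) e^{- s}}{4} is an antiderivative of f.
Check: d/ds[- \frac{\left(\operatorname{atan}{\left(s \right)} + 8 e^{- \frac{s}{4}} e^{- \frac{3 s^{2}}{4}}\right) e^{- s}}{4}] = \frac{12 s^{3} + s^{2} e^{\frac{s}{4}} e^{\frac{3 s^{2}}{4}} \operatorname{atan}{\left(s \right)} + 10 s^{2} + 12 s + e^{\frac{s}{4}} e^{\frac{3 s^{2}}{4}} \operatorname{atan}{\left(s \right)} - e^{\frac{s}{4}} e^{\frac{3 s^{2}}{4}} + 10}{4 s^{2} e^{\frac{5 s}{4}} e^{\frac{3 s^{2}}{4}} + 4 e^{\frac{5 s}{4}} e^{\frac{3 s^{2}}{4}}}, which equals f(s).
F(1/2) = - \frac{2}{e^{\frac{13}{16}}} - \frac{\operatorname{atan}{\left(\frac{1}{2} \right)}}{4 e^{\frac{1}{2}}}; F(0) = -2.
Integral = F(1/2) - F(0) = - \frac{2}{e^{\frac{13}{16}}} - \frac{\operatorname{atan}{\left(\frac{1}{2} \right)}}{4 e^{\frac{1}{2}}} + 2.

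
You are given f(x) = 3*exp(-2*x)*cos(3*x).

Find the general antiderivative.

F(x) = 9*exp(-2*x)*sin(3*x)/13 - 6*exp(-2*x)*cos(3*x)/13 + C

Differentiate the proposed F(x) back; it has to land on f(x) exactly.
Check: d/dx[9*exp(-2*x)*sin(3*x)/13 - 6*exp(-2*x)*cos(3*x)/13] = 3*exp(-2*x)*cos(3*x) = f(x).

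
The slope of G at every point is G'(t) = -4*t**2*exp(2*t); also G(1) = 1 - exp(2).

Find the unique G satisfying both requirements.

G(t) = (-2*t**2 + 2*t - 1)*exp(2*t) + 1

Recognize the product-rule pattern: G'(t) = u'v + uv' with u = -2*t**2 + 2*t - 1, v = exp(2*t), so integration by parts undoes it.
A general antiderivative is (-2*t**2 + 2*t - 1)*exp(2*t) + C.
The condition gives C = 1 - exp(2) - (-exp(2)) = 1.
So G(t) = (-2*t**2 + 2*t - 1)*exp(2*t) + 1.
Check: d/dt[(-2*t**2 + 2*t - 1)*exp(2*t) + 1] = -4*t**2*exp(2*t) = G'(t).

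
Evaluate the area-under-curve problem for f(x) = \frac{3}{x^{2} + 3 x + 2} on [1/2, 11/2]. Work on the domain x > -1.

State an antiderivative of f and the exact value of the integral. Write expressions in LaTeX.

Antiderivative: F(x) = 3 \log{\left(x + 1 \right)} - 3 \log{\left(x + 2 \right)}; value = - 3 \log{\left(\frac{15}{2} \right)} - 3 \log{\left(\frac{3}{2} \right)} + 3 \log{\left(\frac{5}{2} \right)} + 3 \log{\left(\frac{13}{2} \right)}

The denominator factors as \left(x + 1\right) \left(x + 2\right); partial fractions split f into directly integrable pieces: - \frac{3}{x + 2} + \frac{3}{x + 1}.
F(x) = 3 \log{\left(x + 1 \right)} - 3 \log{\left(x + 2 \right)} is an antiderivative of f.
Check: d/dx[3 \log{\left(x + 1 \right)} - 3 \log{\left(x + 2 \right)}] = \frac{3}{x^{2} + 3 x + 2} = f(x).
F(11/2) = - 3 \log{\left(\frac{15}{2} \right)} + 3 \log{\left(\frac{13}{2} \right)}; F(1/2) = - 3 \log{\left(\frac{5}{2} \right)} + 3 \log{\left(\frac{3}{2} \right)}.
Integral = F(11/2) - F(1/2) = - 3 \log{\left(\frac{15}{2} \right)} - 3 \log{\left(\frac{3}{2} \right)} + 3 \log{\left(\frac{5}{2} \right)} + 3 \log{\left(\frac{13}{2} \right)}.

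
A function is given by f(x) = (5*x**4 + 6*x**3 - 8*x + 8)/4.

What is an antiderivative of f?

Recover f(x) by differentiating a candidate F(x); any mismatch rules it out.
Check: d/dx[x*(2*x**4 + 3*x**3 - 8*x + 16)/8] = 5*x**4/4 + 3*x**3/2 - 2*x + 2, which equals f(x).

An antiderivative is F(x) = x*(2*x**4 + 3*x**3 - 8*x + 16)/8.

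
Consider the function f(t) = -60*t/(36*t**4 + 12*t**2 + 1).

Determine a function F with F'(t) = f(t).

An antiderivative is F(t) = 5/(6*t**2 + 1).

The substitution u = 3*t**2 + 1/2 works: f is exactly (dF/du)*(du/dt) for that inner function.
Check: d/dt[5/(6*t**2 + 1)] = -60*t/(36*t**4 + 12*t**2 + 1) = f(t).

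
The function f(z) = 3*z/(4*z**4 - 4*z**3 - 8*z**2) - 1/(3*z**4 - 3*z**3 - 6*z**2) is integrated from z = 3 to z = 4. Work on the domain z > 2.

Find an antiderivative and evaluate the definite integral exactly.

Factor the denominator (12*z**2*(z - 2)*(z + 1)) and decompose: f = 13/(36*(z + 1)) + 7/(72*(z - 2)) - 11/(24*z) + 1/(6*z**2); each piece integrates to a log, atan, or power term.
F(z) = -11*log(z)/24 + 7*log(z - 2)/72 + 13*log(z + 1)/36 - 1/(6*z) is an antiderivative of f.
Check: d/dz[-11*log(z)/24 + 7*log(z - 2)/72 + 13*log(z + 1)/36 - 1/(6*z)] = (9*z - 4)/(12*z**4 - 12*z**3 - 24*z**2), which equals f(z).
F(4) = -11*log(4)/24 - 1/24 + 7*log(2)/72 + 13*log(5)/36; F(3) = -11*log(3)/24 - 1/18 + 13*log(4)/36.
Integral = F(4) - F(3) = -59*log(4)/72 + 1/72 + 7*log(2)/72 + 11*log(3)/24 + 13*log(5)/36.

Antiderivative: F(z) = -11*log(z)/24 + 7*log(z - 2)/72 + 13*log(z + 1)/36 - 1/(6*z); value = -59*log(4)/72 + 1/72 + 7*log(2)/72 + 11*log(3)/24 + 13*log(5)/36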